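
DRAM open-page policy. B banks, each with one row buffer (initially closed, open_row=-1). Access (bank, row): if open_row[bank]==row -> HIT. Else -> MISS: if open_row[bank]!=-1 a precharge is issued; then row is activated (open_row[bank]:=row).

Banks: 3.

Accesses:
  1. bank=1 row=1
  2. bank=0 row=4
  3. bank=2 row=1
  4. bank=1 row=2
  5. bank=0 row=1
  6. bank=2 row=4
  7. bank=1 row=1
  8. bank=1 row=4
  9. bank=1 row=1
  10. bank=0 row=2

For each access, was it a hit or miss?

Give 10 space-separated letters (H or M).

Acc 1: bank1 row1 -> MISS (open row1); precharges=0
Acc 2: bank0 row4 -> MISS (open row4); precharges=0
Acc 3: bank2 row1 -> MISS (open row1); precharges=0
Acc 4: bank1 row2 -> MISS (open row2); precharges=1
Acc 5: bank0 row1 -> MISS (open row1); precharges=2
Acc 6: bank2 row4 -> MISS (open row4); precharges=3
Acc 7: bank1 row1 -> MISS (open row1); precharges=4
Acc 8: bank1 row4 -> MISS (open row4); precharges=5
Acc 9: bank1 row1 -> MISS (open row1); precharges=6
Acc 10: bank0 row2 -> MISS (open row2); precharges=7

Answer: M M M M M M M M M M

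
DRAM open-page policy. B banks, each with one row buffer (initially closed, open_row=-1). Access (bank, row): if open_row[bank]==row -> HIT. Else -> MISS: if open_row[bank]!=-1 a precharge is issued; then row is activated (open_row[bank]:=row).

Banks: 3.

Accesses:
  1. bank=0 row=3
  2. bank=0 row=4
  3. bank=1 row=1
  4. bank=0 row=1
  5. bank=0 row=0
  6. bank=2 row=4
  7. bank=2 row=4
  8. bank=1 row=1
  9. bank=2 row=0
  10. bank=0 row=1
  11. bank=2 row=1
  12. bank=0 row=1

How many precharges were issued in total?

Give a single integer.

Acc 1: bank0 row3 -> MISS (open row3); precharges=0
Acc 2: bank0 row4 -> MISS (open row4); precharges=1
Acc 3: bank1 row1 -> MISS (open row1); precharges=1
Acc 4: bank0 row1 -> MISS (open row1); precharges=2
Acc 5: bank0 row0 -> MISS (open row0); precharges=3
Acc 6: bank2 row4 -> MISS (open row4); precharges=3
Acc 7: bank2 row4 -> HIT
Acc 8: bank1 row1 -> HIT
Acc 9: bank2 row0 -> MISS (open row0); precharges=4
Acc 10: bank0 row1 -> MISS (open row1); precharges=5
Acc 11: bank2 row1 -> MISS (open row1); precharges=6
Acc 12: bank0 row1 -> HIT

Answer: 6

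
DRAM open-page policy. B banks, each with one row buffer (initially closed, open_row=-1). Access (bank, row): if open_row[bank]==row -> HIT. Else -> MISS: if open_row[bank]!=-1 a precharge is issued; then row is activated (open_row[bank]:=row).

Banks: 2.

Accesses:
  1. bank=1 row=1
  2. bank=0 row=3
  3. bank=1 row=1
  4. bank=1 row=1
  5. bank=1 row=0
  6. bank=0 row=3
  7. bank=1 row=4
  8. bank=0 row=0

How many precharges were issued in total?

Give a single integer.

Acc 1: bank1 row1 -> MISS (open row1); precharges=0
Acc 2: bank0 row3 -> MISS (open row3); precharges=0
Acc 3: bank1 row1 -> HIT
Acc 4: bank1 row1 -> HIT
Acc 5: bank1 row0 -> MISS (open row0); precharges=1
Acc 6: bank0 row3 -> HIT
Acc 7: bank1 row4 -> MISS (open row4); precharges=2
Acc 8: bank0 row0 -> MISS (open row0); precharges=3

Answer: 3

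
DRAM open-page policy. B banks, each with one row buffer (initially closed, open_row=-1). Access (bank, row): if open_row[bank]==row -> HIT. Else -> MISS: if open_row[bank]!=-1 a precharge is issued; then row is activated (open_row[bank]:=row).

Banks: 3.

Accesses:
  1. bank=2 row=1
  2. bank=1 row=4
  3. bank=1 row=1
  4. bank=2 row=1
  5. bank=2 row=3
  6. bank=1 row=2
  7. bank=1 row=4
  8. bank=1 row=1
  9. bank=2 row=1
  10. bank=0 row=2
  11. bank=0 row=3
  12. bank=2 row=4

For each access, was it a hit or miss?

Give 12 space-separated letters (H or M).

Answer: M M M H M M M M M M M M

Derivation:
Acc 1: bank2 row1 -> MISS (open row1); precharges=0
Acc 2: bank1 row4 -> MISS (open row4); precharges=0
Acc 3: bank1 row1 -> MISS (open row1); precharges=1
Acc 4: bank2 row1 -> HIT
Acc 5: bank2 row3 -> MISS (open row3); precharges=2
Acc 6: bank1 row2 -> MISS (open row2); precharges=3
Acc 7: bank1 row4 -> MISS (open row4); precharges=4
Acc 8: bank1 row1 -> MISS (open row1); precharges=5
Acc 9: bank2 row1 -> MISS (open row1); precharges=6
Acc 10: bank0 row2 -> MISS (open row2); precharges=6
Acc 11: bank0 row3 -> MISS (open row3); precharges=7
Acc 12: bank2 row4 -> MISS (open row4); precharges=8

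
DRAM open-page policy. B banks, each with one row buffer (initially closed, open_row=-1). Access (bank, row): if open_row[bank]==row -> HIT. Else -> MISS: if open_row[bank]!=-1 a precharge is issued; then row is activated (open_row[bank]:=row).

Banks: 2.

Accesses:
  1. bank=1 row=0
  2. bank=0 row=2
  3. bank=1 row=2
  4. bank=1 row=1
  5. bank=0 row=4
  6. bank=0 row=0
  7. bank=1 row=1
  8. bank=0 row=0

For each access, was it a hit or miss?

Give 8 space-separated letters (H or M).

Acc 1: bank1 row0 -> MISS (open row0); precharges=0
Acc 2: bank0 row2 -> MISS (open row2); precharges=0
Acc 3: bank1 row2 -> MISS (open row2); precharges=1
Acc 4: bank1 row1 -> MISS (open row1); precharges=2
Acc 5: bank0 row4 -> MISS (open row4); precharges=3
Acc 6: bank0 row0 -> MISS (open row0); precharges=4
Acc 7: bank1 row1 -> HIT
Acc 8: bank0 row0 -> HIT

Answer: M M M M M M H H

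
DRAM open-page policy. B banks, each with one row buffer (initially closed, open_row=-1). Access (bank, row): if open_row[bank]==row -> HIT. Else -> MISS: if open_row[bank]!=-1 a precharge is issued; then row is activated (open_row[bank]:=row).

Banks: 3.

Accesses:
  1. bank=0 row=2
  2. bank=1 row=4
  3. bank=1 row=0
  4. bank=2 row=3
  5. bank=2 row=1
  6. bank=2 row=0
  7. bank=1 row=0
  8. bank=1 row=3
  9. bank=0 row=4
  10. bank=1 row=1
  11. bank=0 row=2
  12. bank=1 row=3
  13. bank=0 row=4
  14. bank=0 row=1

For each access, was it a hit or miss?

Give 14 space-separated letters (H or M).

Acc 1: bank0 row2 -> MISS (open row2); precharges=0
Acc 2: bank1 row4 -> MISS (open row4); precharges=0
Acc 3: bank1 row0 -> MISS (open row0); precharges=1
Acc 4: bank2 row3 -> MISS (open row3); precharges=1
Acc 5: bank2 row1 -> MISS (open row1); precharges=2
Acc 6: bank2 row0 -> MISS (open row0); precharges=3
Acc 7: bank1 row0 -> HIT
Acc 8: bank1 row3 -> MISS (open row3); precharges=4
Acc 9: bank0 row4 -> MISS (open row4); precharges=5
Acc 10: bank1 row1 -> MISS (open row1); precharges=6
Acc 11: bank0 row2 -> MISS (open row2); precharges=7
Acc 12: bank1 row3 -> MISS (open row3); precharges=8
Acc 13: bank0 row4 -> MISS (open row4); precharges=9
Acc 14: bank0 row1 -> MISS (open row1); precharges=10

Answer: M M M M M M H M M M M M M M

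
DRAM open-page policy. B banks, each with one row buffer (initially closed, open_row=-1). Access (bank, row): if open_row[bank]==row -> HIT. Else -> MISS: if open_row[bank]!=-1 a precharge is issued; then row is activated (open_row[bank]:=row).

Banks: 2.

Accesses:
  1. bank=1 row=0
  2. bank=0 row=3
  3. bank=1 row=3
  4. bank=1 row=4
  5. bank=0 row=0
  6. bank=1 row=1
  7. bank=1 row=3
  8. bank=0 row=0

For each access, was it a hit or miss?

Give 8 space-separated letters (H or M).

Answer: M M M M M M M H

Derivation:
Acc 1: bank1 row0 -> MISS (open row0); precharges=0
Acc 2: bank0 row3 -> MISS (open row3); precharges=0
Acc 3: bank1 row3 -> MISS (open row3); precharges=1
Acc 4: bank1 row4 -> MISS (open row4); precharges=2
Acc 5: bank0 row0 -> MISS (open row0); precharges=3
Acc 6: bank1 row1 -> MISS (open row1); precharges=4
Acc 7: bank1 row3 -> MISS (open row3); precharges=5
Acc 8: bank0 row0 -> HIT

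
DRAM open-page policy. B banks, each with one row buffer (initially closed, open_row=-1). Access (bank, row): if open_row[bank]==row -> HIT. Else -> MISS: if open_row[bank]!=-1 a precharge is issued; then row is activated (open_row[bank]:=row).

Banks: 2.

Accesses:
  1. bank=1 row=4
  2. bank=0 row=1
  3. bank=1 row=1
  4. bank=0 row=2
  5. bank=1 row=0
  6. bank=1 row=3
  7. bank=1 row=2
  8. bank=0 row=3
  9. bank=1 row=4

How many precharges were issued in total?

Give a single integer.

Answer: 7

Derivation:
Acc 1: bank1 row4 -> MISS (open row4); precharges=0
Acc 2: bank0 row1 -> MISS (open row1); precharges=0
Acc 3: bank1 row1 -> MISS (open row1); precharges=1
Acc 4: bank0 row2 -> MISS (open row2); precharges=2
Acc 5: bank1 row0 -> MISS (open row0); precharges=3
Acc 6: bank1 row3 -> MISS (open row3); precharges=4
Acc 7: bank1 row2 -> MISS (open row2); precharges=5
Acc 8: bank0 row3 -> MISS (open row3); precharges=6
Acc 9: bank1 row4 -> MISS (open row4); precharges=7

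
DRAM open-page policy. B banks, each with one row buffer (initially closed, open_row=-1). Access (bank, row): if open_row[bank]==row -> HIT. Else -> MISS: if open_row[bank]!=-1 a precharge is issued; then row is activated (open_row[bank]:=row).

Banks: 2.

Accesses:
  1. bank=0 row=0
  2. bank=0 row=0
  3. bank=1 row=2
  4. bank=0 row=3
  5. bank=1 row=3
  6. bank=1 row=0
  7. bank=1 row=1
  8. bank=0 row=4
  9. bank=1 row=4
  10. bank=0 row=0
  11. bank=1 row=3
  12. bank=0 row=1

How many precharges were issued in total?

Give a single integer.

Acc 1: bank0 row0 -> MISS (open row0); precharges=0
Acc 2: bank0 row0 -> HIT
Acc 3: bank1 row2 -> MISS (open row2); precharges=0
Acc 4: bank0 row3 -> MISS (open row3); precharges=1
Acc 5: bank1 row3 -> MISS (open row3); precharges=2
Acc 6: bank1 row0 -> MISS (open row0); precharges=3
Acc 7: bank1 row1 -> MISS (open row1); precharges=4
Acc 8: bank0 row4 -> MISS (open row4); precharges=5
Acc 9: bank1 row4 -> MISS (open row4); precharges=6
Acc 10: bank0 row0 -> MISS (open row0); precharges=7
Acc 11: bank1 row3 -> MISS (open row3); precharges=8
Acc 12: bank0 row1 -> MISS (open row1); precharges=9

Answer: 9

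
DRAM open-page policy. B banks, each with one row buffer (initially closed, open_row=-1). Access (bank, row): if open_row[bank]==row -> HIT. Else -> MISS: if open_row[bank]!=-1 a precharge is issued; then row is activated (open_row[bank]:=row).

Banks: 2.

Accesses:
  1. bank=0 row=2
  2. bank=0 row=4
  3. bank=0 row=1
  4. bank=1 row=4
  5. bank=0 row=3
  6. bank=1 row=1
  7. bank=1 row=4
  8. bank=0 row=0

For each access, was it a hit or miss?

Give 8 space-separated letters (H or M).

Acc 1: bank0 row2 -> MISS (open row2); precharges=0
Acc 2: bank0 row4 -> MISS (open row4); precharges=1
Acc 3: bank0 row1 -> MISS (open row1); precharges=2
Acc 4: bank1 row4 -> MISS (open row4); precharges=2
Acc 5: bank0 row3 -> MISS (open row3); precharges=3
Acc 6: bank1 row1 -> MISS (open row1); precharges=4
Acc 7: bank1 row4 -> MISS (open row4); precharges=5
Acc 8: bank0 row0 -> MISS (open row0); precharges=6

Answer: M M M M M M M M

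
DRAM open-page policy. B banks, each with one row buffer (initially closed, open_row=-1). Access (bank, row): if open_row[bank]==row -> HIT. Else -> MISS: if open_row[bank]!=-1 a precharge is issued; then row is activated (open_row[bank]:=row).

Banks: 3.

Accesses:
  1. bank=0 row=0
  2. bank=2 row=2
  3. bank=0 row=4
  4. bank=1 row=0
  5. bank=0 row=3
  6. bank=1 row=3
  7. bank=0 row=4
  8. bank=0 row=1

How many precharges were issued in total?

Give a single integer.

Acc 1: bank0 row0 -> MISS (open row0); precharges=0
Acc 2: bank2 row2 -> MISS (open row2); precharges=0
Acc 3: bank0 row4 -> MISS (open row4); precharges=1
Acc 4: bank1 row0 -> MISS (open row0); precharges=1
Acc 5: bank0 row3 -> MISS (open row3); precharges=2
Acc 6: bank1 row3 -> MISS (open row3); precharges=3
Acc 7: bank0 row4 -> MISS (open row4); precharges=4
Acc 8: bank0 row1 -> MISS (open row1); precharges=5

Answer: 5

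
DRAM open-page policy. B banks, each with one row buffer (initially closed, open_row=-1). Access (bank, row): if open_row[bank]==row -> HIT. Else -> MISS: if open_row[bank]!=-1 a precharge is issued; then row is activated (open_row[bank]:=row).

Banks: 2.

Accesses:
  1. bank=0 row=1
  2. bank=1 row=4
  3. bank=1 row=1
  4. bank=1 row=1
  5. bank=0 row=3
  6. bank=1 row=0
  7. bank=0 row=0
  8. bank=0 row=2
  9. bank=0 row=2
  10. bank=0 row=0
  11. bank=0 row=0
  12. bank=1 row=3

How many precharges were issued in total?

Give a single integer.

Acc 1: bank0 row1 -> MISS (open row1); precharges=0
Acc 2: bank1 row4 -> MISS (open row4); precharges=0
Acc 3: bank1 row1 -> MISS (open row1); precharges=1
Acc 4: bank1 row1 -> HIT
Acc 5: bank0 row3 -> MISS (open row3); precharges=2
Acc 6: bank1 row0 -> MISS (open row0); precharges=3
Acc 7: bank0 row0 -> MISS (open row0); precharges=4
Acc 8: bank0 row2 -> MISS (open row2); precharges=5
Acc 9: bank0 row2 -> HIT
Acc 10: bank0 row0 -> MISS (open row0); precharges=6
Acc 11: bank0 row0 -> HIT
Acc 12: bank1 row3 -> MISS (open row3); precharges=7

Answer: 7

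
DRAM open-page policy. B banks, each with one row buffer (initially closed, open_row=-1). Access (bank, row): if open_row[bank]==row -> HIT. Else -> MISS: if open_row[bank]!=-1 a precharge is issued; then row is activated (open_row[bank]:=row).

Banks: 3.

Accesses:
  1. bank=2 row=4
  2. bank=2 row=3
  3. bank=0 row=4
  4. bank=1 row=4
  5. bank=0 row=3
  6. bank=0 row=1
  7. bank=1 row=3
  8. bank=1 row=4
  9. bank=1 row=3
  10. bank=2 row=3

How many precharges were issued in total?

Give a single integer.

Answer: 6

Derivation:
Acc 1: bank2 row4 -> MISS (open row4); precharges=0
Acc 2: bank2 row3 -> MISS (open row3); precharges=1
Acc 3: bank0 row4 -> MISS (open row4); precharges=1
Acc 4: bank1 row4 -> MISS (open row4); precharges=1
Acc 5: bank0 row3 -> MISS (open row3); precharges=2
Acc 6: bank0 row1 -> MISS (open row1); precharges=3
Acc 7: bank1 row3 -> MISS (open row3); precharges=4
Acc 8: bank1 row4 -> MISS (open row4); precharges=5
Acc 9: bank1 row3 -> MISS (open row3); precharges=6
Acc 10: bank2 row3 -> HIT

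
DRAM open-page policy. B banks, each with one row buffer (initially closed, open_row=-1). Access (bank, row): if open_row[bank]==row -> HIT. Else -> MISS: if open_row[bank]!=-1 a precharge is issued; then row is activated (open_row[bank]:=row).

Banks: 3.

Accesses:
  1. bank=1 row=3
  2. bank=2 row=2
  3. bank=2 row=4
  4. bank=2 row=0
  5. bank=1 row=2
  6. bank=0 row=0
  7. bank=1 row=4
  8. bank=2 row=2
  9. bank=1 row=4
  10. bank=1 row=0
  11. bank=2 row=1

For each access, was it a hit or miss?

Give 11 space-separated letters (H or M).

Acc 1: bank1 row3 -> MISS (open row3); precharges=0
Acc 2: bank2 row2 -> MISS (open row2); precharges=0
Acc 3: bank2 row4 -> MISS (open row4); precharges=1
Acc 4: bank2 row0 -> MISS (open row0); precharges=2
Acc 5: bank1 row2 -> MISS (open row2); precharges=3
Acc 6: bank0 row0 -> MISS (open row0); precharges=3
Acc 7: bank1 row4 -> MISS (open row4); precharges=4
Acc 8: bank2 row2 -> MISS (open row2); precharges=5
Acc 9: bank1 row4 -> HIT
Acc 10: bank1 row0 -> MISS (open row0); precharges=6
Acc 11: bank2 row1 -> MISS (open row1); precharges=7

Answer: M M M M M M M M H M M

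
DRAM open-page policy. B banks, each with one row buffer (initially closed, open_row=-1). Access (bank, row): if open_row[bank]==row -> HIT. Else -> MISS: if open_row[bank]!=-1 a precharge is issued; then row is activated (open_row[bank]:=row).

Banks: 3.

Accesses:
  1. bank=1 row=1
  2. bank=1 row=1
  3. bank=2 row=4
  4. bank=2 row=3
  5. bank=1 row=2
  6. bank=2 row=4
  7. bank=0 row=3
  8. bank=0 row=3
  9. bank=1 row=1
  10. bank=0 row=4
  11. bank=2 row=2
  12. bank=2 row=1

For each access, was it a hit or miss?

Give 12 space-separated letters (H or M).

Answer: M H M M M M M H M M M M

Derivation:
Acc 1: bank1 row1 -> MISS (open row1); precharges=0
Acc 2: bank1 row1 -> HIT
Acc 3: bank2 row4 -> MISS (open row4); precharges=0
Acc 4: bank2 row3 -> MISS (open row3); precharges=1
Acc 5: bank1 row2 -> MISS (open row2); precharges=2
Acc 6: bank2 row4 -> MISS (open row4); precharges=3
Acc 7: bank0 row3 -> MISS (open row3); precharges=3
Acc 8: bank0 row3 -> HIT
Acc 9: bank1 row1 -> MISS (open row1); precharges=4
Acc 10: bank0 row4 -> MISS (open row4); precharges=5
Acc 11: bank2 row2 -> MISS (open row2); precharges=6
Acc 12: bank2 row1 -> MISS (open row1); precharges=7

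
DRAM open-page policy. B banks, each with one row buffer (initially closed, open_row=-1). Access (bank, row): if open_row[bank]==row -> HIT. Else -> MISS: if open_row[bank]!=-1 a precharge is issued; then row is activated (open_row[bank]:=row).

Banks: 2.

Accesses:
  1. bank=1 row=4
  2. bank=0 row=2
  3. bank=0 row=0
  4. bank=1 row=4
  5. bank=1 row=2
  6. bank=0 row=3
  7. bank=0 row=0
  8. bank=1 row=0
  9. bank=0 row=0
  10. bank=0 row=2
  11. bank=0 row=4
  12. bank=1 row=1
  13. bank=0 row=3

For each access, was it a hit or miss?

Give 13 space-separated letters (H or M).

Acc 1: bank1 row4 -> MISS (open row4); precharges=0
Acc 2: bank0 row2 -> MISS (open row2); precharges=0
Acc 3: bank0 row0 -> MISS (open row0); precharges=1
Acc 4: bank1 row4 -> HIT
Acc 5: bank1 row2 -> MISS (open row2); precharges=2
Acc 6: bank0 row3 -> MISS (open row3); precharges=3
Acc 7: bank0 row0 -> MISS (open row0); precharges=4
Acc 8: bank1 row0 -> MISS (open row0); precharges=5
Acc 9: bank0 row0 -> HIT
Acc 10: bank0 row2 -> MISS (open row2); precharges=6
Acc 11: bank0 row4 -> MISS (open row4); precharges=7
Acc 12: bank1 row1 -> MISS (open row1); precharges=8
Acc 13: bank0 row3 -> MISS (open row3); precharges=9

Answer: M M M H M M M M H M M M M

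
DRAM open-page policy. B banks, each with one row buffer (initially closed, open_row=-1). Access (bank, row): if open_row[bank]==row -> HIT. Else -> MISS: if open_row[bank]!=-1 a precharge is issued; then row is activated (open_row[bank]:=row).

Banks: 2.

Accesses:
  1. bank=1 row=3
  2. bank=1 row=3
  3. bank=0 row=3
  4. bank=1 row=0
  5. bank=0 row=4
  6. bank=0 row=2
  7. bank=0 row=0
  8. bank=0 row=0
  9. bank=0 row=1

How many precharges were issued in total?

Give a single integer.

Answer: 5

Derivation:
Acc 1: bank1 row3 -> MISS (open row3); precharges=0
Acc 2: bank1 row3 -> HIT
Acc 3: bank0 row3 -> MISS (open row3); precharges=0
Acc 4: bank1 row0 -> MISS (open row0); precharges=1
Acc 5: bank0 row4 -> MISS (open row4); precharges=2
Acc 6: bank0 row2 -> MISS (open row2); precharges=3
Acc 7: bank0 row0 -> MISS (open row0); precharges=4
Acc 8: bank0 row0 -> HIT
Acc 9: bank0 row1 -> MISS (open row1); precharges=5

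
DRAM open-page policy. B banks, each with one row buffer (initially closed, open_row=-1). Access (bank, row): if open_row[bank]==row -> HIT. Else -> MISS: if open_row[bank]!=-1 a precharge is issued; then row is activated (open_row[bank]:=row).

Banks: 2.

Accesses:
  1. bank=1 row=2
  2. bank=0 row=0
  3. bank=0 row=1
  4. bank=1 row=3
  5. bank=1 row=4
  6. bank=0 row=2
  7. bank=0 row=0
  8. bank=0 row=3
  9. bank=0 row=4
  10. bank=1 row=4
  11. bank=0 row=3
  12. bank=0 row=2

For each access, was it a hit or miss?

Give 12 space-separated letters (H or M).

Acc 1: bank1 row2 -> MISS (open row2); precharges=0
Acc 2: bank0 row0 -> MISS (open row0); precharges=0
Acc 3: bank0 row1 -> MISS (open row1); precharges=1
Acc 4: bank1 row3 -> MISS (open row3); precharges=2
Acc 5: bank1 row4 -> MISS (open row4); precharges=3
Acc 6: bank0 row2 -> MISS (open row2); precharges=4
Acc 7: bank0 row0 -> MISS (open row0); precharges=5
Acc 8: bank0 row3 -> MISS (open row3); precharges=6
Acc 9: bank0 row4 -> MISS (open row4); precharges=7
Acc 10: bank1 row4 -> HIT
Acc 11: bank0 row3 -> MISS (open row3); precharges=8
Acc 12: bank0 row2 -> MISS (open row2); precharges=9

Answer: M M M M M M M M M H M M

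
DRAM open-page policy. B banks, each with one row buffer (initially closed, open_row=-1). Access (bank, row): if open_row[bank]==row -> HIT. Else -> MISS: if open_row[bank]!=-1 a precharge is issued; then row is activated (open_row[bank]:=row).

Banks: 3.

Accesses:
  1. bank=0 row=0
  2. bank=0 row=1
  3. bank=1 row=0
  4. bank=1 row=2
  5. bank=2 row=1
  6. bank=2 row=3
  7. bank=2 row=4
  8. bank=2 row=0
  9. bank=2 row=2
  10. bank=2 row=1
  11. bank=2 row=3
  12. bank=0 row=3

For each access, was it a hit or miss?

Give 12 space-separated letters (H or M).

Answer: M M M M M M M M M M M M

Derivation:
Acc 1: bank0 row0 -> MISS (open row0); precharges=0
Acc 2: bank0 row1 -> MISS (open row1); precharges=1
Acc 3: bank1 row0 -> MISS (open row0); precharges=1
Acc 4: bank1 row2 -> MISS (open row2); precharges=2
Acc 5: bank2 row1 -> MISS (open row1); precharges=2
Acc 6: bank2 row3 -> MISS (open row3); precharges=3
Acc 7: bank2 row4 -> MISS (open row4); precharges=4
Acc 8: bank2 row0 -> MISS (open row0); precharges=5
Acc 9: bank2 row2 -> MISS (open row2); precharges=6
Acc 10: bank2 row1 -> MISS (open row1); precharges=7
Acc 11: bank2 row3 -> MISS (open row3); precharges=8
Acc 12: bank0 row3 -> MISS (open row3); precharges=9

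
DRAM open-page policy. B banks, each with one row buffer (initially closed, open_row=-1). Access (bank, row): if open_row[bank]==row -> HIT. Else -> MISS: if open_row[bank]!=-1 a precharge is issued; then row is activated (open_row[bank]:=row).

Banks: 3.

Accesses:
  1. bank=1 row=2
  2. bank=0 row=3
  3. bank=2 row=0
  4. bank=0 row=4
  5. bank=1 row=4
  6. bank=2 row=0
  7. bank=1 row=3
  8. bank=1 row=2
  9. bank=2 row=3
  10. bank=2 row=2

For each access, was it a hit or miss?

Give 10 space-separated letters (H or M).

Answer: M M M M M H M M M M

Derivation:
Acc 1: bank1 row2 -> MISS (open row2); precharges=0
Acc 2: bank0 row3 -> MISS (open row3); precharges=0
Acc 3: bank2 row0 -> MISS (open row0); precharges=0
Acc 4: bank0 row4 -> MISS (open row4); precharges=1
Acc 5: bank1 row4 -> MISS (open row4); precharges=2
Acc 6: bank2 row0 -> HIT
Acc 7: bank1 row3 -> MISS (open row3); precharges=3
Acc 8: bank1 row2 -> MISS (open row2); precharges=4
Acc 9: bank2 row3 -> MISS (open row3); precharges=5
Acc 10: bank2 row2 -> MISS (open row2); precharges=6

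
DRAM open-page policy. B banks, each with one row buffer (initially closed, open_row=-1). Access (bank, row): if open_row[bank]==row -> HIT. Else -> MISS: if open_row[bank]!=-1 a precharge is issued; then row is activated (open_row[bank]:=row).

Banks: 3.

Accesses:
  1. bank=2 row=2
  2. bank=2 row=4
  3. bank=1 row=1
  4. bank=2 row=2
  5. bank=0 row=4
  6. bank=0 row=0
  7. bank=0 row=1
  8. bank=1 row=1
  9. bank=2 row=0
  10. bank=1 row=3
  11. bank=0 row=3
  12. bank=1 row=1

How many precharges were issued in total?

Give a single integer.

Answer: 8

Derivation:
Acc 1: bank2 row2 -> MISS (open row2); precharges=0
Acc 2: bank2 row4 -> MISS (open row4); precharges=1
Acc 3: bank1 row1 -> MISS (open row1); precharges=1
Acc 4: bank2 row2 -> MISS (open row2); precharges=2
Acc 5: bank0 row4 -> MISS (open row4); precharges=2
Acc 6: bank0 row0 -> MISS (open row0); precharges=3
Acc 7: bank0 row1 -> MISS (open row1); precharges=4
Acc 8: bank1 row1 -> HIT
Acc 9: bank2 row0 -> MISS (open row0); precharges=5
Acc 10: bank1 row3 -> MISS (open row3); precharges=6
Acc 11: bank0 row3 -> MISS (open row3); precharges=7
Acc 12: bank1 row1 -> MISS (open row1); precharges=8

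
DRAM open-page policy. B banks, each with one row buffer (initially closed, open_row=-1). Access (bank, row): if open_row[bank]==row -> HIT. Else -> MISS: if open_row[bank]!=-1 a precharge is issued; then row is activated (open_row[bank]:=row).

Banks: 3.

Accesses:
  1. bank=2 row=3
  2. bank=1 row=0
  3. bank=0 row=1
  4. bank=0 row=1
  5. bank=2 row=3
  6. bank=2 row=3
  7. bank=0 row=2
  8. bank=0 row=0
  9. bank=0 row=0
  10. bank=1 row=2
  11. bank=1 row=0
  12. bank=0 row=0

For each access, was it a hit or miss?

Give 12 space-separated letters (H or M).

Acc 1: bank2 row3 -> MISS (open row3); precharges=0
Acc 2: bank1 row0 -> MISS (open row0); precharges=0
Acc 3: bank0 row1 -> MISS (open row1); precharges=0
Acc 4: bank0 row1 -> HIT
Acc 5: bank2 row3 -> HIT
Acc 6: bank2 row3 -> HIT
Acc 7: bank0 row2 -> MISS (open row2); precharges=1
Acc 8: bank0 row0 -> MISS (open row0); precharges=2
Acc 9: bank0 row0 -> HIT
Acc 10: bank1 row2 -> MISS (open row2); precharges=3
Acc 11: bank1 row0 -> MISS (open row0); precharges=4
Acc 12: bank0 row0 -> HIT

Answer: M M M H H H M M H M M H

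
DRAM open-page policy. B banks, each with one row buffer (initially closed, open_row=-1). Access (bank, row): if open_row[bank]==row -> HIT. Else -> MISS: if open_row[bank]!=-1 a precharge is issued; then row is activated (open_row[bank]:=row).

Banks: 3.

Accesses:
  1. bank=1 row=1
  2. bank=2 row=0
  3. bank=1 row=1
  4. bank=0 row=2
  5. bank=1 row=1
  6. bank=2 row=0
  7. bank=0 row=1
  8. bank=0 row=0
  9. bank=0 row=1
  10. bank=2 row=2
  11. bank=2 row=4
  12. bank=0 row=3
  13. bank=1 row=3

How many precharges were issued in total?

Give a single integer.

Answer: 7

Derivation:
Acc 1: bank1 row1 -> MISS (open row1); precharges=0
Acc 2: bank2 row0 -> MISS (open row0); precharges=0
Acc 3: bank1 row1 -> HIT
Acc 4: bank0 row2 -> MISS (open row2); precharges=0
Acc 5: bank1 row1 -> HIT
Acc 6: bank2 row0 -> HIT
Acc 7: bank0 row1 -> MISS (open row1); precharges=1
Acc 8: bank0 row0 -> MISS (open row0); precharges=2
Acc 9: bank0 row1 -> MISS (open row1); precharges=3
Acc 10: bank2 row2 -> MISS (open row2); precharges=4
Acc 11: bank2 row4 -> MISS (open row4); precharges=5
Acc 12: bank0 row3 -> MISS (open row3); precharges=6
Acc 13: bank1 row3 -> MISS (open row3); precharges=7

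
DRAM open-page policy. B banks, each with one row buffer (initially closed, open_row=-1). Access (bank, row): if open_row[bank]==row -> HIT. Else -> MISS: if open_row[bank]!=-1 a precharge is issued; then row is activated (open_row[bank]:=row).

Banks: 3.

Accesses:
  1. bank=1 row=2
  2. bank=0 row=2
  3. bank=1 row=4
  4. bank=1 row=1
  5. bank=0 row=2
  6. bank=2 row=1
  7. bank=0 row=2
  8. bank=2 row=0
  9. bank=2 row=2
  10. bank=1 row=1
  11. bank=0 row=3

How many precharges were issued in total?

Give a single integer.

Answer: 5

Derivation:
Acc 1: bank1 row2 -> MISS (open row2); precharges=0
Acc 2: bank0 row2 -> MISS (open row2); precharges=0
Acc 3: bank1 row4 -> MISS (open row4); precharges=1
Acc 4: bank1 row1 -> MISS (open row1); precharges=2
Acc 5: bank0 row2 -> HIT
Acc 6: bank2 row1 -> MISS (open row1); precharges=2
Acc 7: bank0 row2 -> HIT
Acc 8: bank2 row0 -> MISS (open row0); precharges=3
Acc 9: bank2 row2 -> MISS (open row2); precharges=4
Acc 10: bank1 row1 -> HIT
Acc 11: bank0 row3 -> MISS (open row3); precharges=5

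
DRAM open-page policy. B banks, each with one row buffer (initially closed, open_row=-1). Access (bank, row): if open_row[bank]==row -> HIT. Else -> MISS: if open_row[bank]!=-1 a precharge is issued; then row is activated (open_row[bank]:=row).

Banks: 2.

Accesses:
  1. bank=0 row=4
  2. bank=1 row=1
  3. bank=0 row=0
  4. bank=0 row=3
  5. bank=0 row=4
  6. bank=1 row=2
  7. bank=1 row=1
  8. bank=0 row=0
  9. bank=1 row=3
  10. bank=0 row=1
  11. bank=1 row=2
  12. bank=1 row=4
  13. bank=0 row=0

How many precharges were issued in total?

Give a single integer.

Acc 1: bank0 row4 -> MISS (open row4); precharges=0
Acc 2: bank1 row1 -> MISS (open row1); precharges=0
Acc 3: bank0 row0 -> MISS (open row0); precharges=1
Acc 4: bank0 row3 -> MISS (open row3); precharges=2
Acc 5: bank0 row4 -> MISS (open row4); precharges=3
Acc 6: bank1 row2 -> MISS (open row2); precharges=4
Acc 7: bank1 row1 -> MISS (open row1); precharges=5
Acc 8: bank0 row0 -> MISS (open row0); precharges=6
Acc 9: bank1 row3 -> MISS (open row3); precharges=7
Acc 10: bank0 row1 -> MISS (open row1); precharges=8
Acc 11: bank1 row2 -> MISS (open row2); precharges=9
Acc 12: bank1 row4 -> MISS (open row4); precharges=10
Acc 13: bank0 row0 -> MISS (open row0); precharges=11

Answer: 11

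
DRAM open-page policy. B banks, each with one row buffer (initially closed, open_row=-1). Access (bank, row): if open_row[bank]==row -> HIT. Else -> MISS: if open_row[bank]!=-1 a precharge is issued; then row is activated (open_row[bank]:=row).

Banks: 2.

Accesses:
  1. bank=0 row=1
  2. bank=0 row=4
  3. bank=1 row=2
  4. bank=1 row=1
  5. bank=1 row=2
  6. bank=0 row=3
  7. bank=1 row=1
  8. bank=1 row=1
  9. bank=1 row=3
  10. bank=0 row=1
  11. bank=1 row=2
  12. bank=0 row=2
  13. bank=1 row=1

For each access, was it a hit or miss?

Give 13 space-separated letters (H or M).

Answer: M M M M M M M H M M M M M

Derivation:
Acc 1: bank0 row1 -> MISS (open row1); precharges=0
Acc 2: bank0 row4 -> MISS (open row4); precharges=1
Acc 3: bank1 row2 -> MISS (open row2); precharges=1
Acc 4: bank1 row1 -> MISS (open row1); precharges=2
Acc 5: bank1 row2 -> MISS (open row2); precharges=3
Acc 6: bank0 row3 -> MISS (open row3); precharges=4
Acc 7: bank1 row1 -> MISS (open row1); precharges=5
Acc 8: bank1 row1 -> HIT
Acc 9: bank1 row3 -> MISS (open row3); precharges=6
Acc 10: bank0 row1 -> MISS (open row1); precharges=7
Acc 11: bank1 row2 -> MISS (open row2); precharges=8
Acc 12: bank0 row2 -> MISS (open row2); precharges=9
Acc 13: bank1 row1 -> MISS (open row1); precharges=10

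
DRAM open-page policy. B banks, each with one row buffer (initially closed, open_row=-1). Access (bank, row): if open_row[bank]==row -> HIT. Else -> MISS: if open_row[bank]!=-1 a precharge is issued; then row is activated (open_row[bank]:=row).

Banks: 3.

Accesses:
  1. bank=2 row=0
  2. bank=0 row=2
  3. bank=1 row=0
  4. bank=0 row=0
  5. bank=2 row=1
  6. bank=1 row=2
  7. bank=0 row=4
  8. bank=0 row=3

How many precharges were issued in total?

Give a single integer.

Answer: 5

Derivation:
Acc 1: bank2 row0 -> MISS (open row0); precharges=0
Acc 2: bank0 row2 -> MISS (open row2); precharges=0
Acc 3: bank1 row0 -> MISS (open row0); precharges=0
Acc 4: bank0 row0 -> MISS (open row0); precharges=1
Acc 5: bank2 row1 -> MISS (open row1); precharges=2
Acc 6: bank1 row2 -> MISS (open row2); precharges=3
Acc 7: bank0 row4 -> MISS (open row4); precharges=4
Acc 8: bank0 row3 -> MISS (open row3); precharges=5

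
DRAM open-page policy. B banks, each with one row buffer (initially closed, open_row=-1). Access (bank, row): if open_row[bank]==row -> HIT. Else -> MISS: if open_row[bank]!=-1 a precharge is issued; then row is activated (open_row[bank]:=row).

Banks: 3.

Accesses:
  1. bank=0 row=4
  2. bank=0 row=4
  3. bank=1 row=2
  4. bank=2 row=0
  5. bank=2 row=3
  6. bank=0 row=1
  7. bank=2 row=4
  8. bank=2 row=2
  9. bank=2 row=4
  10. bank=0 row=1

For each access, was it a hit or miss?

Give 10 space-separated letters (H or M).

Answer: M H M M M M M M M H

Derivation:
Acc 1: bank0 row4 -> MISS (open row4); precharges=0
Acc 2: bank0 row4 -> HIT
Acc 3: bank1 row2 -> MISS (open row2); precharges=0
Acc 4: bank2 row0 -> MISS (open row0); precharges=0
Acc 5: bank2 row3 -> MISS (open row3); precharges=1
Acc 6: bank0 row1 -> MISS (open row1); precharges=2
Acc 7: bank2 row4 -> MISS (open row4); precharges=3
Acc 8: bank2 row2 -> MISS (open row2); precharges=4
Acc 9: bank2 row4 -> MISS (open row4); precharges=5
Acc 10: bank0 row1 -> HIT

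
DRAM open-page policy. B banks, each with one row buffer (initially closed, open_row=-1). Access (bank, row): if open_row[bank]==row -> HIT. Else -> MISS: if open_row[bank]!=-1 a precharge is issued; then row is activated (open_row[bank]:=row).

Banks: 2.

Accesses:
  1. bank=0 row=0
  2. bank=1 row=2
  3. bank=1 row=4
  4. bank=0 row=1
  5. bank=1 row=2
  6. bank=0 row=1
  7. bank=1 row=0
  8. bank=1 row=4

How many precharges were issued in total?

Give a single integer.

Acc 1: bank0 row0 -> MISS (open row0); precharges=0
Acc 2: bank1 row2 -> MISS (open row2); precharges=0
Acc 3: bank1 row4 -> MISS (open row4); precharges=1
Acc 4: bank0 row1 -> MISS (open row1); precharges=2
Acc 5: bank1 row2 -> MISS (open row2); precharges=3
Acc 6: bank0 row1 -> HIT
Acc 7: bank1 row0 -> MISS (open row0); precharges=4
Acc 8: bank1 row4 -> MISS (open row4); precharges=5

Answer: 5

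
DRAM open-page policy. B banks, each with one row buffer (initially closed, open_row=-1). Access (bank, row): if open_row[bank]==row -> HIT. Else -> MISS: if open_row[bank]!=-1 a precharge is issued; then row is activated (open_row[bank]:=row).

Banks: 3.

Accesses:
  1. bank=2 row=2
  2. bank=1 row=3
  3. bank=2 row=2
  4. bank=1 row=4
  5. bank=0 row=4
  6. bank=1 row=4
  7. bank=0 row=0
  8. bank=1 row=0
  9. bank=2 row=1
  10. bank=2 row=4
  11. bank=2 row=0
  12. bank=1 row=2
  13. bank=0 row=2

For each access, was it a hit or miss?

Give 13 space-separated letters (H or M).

Answer: M M H M M H M M M M M M M

Derivation:
Acc 1: bank2 row2 -> MISS (open row2); precharges=0
Acc 2: bank1 row3 -> MISS (open row3); precharges=0
Acc 3: bank2 row2 -> HIT
Acc 4: bank1 row4 -> MISS (open row4); precharges=1
Acc 5: bank0 row4 -> MISS (open row4); precharges=1
Acc 6: bank1 row4 -> HIT
Acc 7: bank0 row0 -> MISS (open row0); precharges=2
Acc 8: bank1 row0 -> MISS (open row0); precharges=3
Acc 9: bank2 row1 -> MISS (open row1); precharges=4
Acc 10: bank2 row4 -> MISS (open row4); precharges=5
Acc 11: bank2 row0 -> MISS (open row0); precharges=6
Acc 12: bank1 row2 -> MISS (open row2); precharges=7
Acc 13: bank0 row2 -> MISS (open row2); precharges=8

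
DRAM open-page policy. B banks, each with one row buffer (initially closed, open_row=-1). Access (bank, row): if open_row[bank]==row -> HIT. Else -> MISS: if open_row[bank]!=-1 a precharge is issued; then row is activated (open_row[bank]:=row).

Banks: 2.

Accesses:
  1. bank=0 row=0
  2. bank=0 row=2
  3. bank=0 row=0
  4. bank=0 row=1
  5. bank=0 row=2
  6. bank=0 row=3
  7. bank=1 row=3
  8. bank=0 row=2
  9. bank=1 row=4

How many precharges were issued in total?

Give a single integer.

Answer: 7

Derivation:
Acc 1: bank0 row0 -> MISS (open row0); precharges=0
Acc 2: bank0 row2 -> MISS (open row2); precharges=1
Acc 3: bank0 row0 -> MISS (open row0); precharges=2
Acc 4: bank0 row1 -> MISS (open row1); precharges=3
Acc 5: bank0 row2 -> MISS (open row2); precharges=4
Acc 6: bank0 row3 -> MISS (open row3); precharges=5
Acc 7: bank1 row3 -> MISS (open row3); precharges=5
Acc 8: bank0 row2 -> MISS (open row2); precharges=6
Acc 9: bank1 row4 -> MISS (open row4); precharges=7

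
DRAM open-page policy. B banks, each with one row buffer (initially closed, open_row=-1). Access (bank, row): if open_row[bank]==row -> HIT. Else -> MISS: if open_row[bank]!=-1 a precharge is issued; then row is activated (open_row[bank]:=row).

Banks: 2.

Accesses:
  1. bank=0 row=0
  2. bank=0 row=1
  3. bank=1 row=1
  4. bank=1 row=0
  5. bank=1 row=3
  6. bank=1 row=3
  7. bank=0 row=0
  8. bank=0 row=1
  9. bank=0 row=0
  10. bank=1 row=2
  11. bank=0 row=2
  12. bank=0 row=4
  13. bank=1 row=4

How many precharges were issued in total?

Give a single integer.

Answer: 10

Derivation:
Acc 1: bank0 row0 -> MISS (open row0); precharges=0
Acc 2: bank0 row1 -> MISS (open row1); precharges=1
Acc 3: bank1 row1 -> MISS (open row1); precharges=1
Acc 4: bank1 row0 -> MISS (open row0); precharges=2
Acc 5: bank1 row3 -> MISS (open row3); precharges=3
Acc 6: bank1 row3 -> HIT
Acc 7: bank0 row0 -> MISS (open row0); precharges=4
Acc 8: bank0 row1 -> MISS (open row1); precharges=5
Acc 9: bank0 row0 -> MISS (open row0); precharges=6
Acc 10: bank1 row2 -> MISS (open row2); precharges=7
Acc 11: bank0 row2 -> MISS (open row2); precharges=8
Acc 12: bank0 row4 -> MISS (open row4); precharges=9
Acc 13: bank1 row4 -> MISS (open row4); precharges=10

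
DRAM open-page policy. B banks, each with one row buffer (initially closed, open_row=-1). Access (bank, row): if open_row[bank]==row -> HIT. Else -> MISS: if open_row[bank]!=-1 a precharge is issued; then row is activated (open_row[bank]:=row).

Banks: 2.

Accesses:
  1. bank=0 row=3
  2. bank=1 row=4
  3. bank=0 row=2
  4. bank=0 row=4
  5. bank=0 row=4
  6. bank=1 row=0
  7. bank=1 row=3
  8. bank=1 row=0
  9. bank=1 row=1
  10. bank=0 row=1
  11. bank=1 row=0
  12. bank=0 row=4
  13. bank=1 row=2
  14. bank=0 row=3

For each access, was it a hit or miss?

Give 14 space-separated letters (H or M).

Acc 1: bank0 row3 -> MISS (open row3); precharges=0
Acc 2: bank1 row4 -> MISS (open row4); precharges=0
Acc 3: bank0 row2 -> MISS (open row2); precharges=1
Acc 4: bank0 row4 -> MISS (open row4); precharges=2
Acc 5: bank0 row4 -> HIT
Acc 6: bank1 row0 -> MISS (open row0); precharges=3
Acc 7: bank1 row3 -> MISS (open row3); precharges=4
Acc 8: bank1 row0 -> MISS (open row0); precharges=5
Acc 9: bank1 row1 -> MISS (open row1); precharges=6
Acc 10: bank0 row1 -> MISS (open row1); precharges=7
Acc 11: bank1 row0 -> MISS (open row0); precharges=8
Acc 12: bank0 row4 -> MISS (open row4); precharges=9
Acc 13: bank1 row2 -> MISS (open row2); precharges=10
Acc 14: bank0 row3 -> MISS (open row3); precharges=11

Answer: M M M M H M M M M M M M M M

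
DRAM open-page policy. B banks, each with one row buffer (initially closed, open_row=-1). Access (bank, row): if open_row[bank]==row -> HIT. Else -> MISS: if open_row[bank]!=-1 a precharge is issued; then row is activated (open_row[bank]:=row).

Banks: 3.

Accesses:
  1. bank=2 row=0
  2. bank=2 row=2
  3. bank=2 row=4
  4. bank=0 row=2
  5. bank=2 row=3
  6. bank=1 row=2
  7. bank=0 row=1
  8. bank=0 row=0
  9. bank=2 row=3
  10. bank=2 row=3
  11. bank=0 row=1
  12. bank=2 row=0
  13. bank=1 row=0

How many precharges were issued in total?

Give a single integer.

Acc 1: bank2 row0 -> MISS (open row0); precharges=0
Acc 2: bank2 row2 -> MISS (open row2); precharges=1
Acc 3: bank2 row4 -> MISS (open row4); precharges=2
Acc 4: bank0 row2 -> MISS (open row2); precharges=2
Acc 5: bank2 row3 -> MISS (open row3); precharges=3
Acc 6: bank1 row2 -> MISS (open row2); precharges=3
Acc 7: bank0 row1 -> MISS (open row1); precharges=4
Acc 8: bank0 row0 -> MISS (open row0); precharges=5
Acc 9: bank2 row3 -> HIT
Acc 10: bank2 row3 -> HIT
Acc 11: bank0 row1 -> MISS (open row1); precharges=6
Acc 12: bank2 row0 -> MISS (open row0); precharges=7
Acc 13: bank1 row0 -> MISS (open row0); precharges=8

Answer: 8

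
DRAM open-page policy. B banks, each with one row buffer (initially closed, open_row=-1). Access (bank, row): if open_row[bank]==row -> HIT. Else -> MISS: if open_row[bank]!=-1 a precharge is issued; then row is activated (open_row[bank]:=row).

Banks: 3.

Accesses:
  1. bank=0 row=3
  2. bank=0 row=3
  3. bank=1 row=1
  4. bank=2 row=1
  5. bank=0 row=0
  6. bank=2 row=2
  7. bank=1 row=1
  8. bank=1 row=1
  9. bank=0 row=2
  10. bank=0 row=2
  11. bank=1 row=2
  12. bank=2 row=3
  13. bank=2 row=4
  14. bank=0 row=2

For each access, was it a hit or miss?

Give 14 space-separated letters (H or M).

Answer: M H M M M M H H M H M M M H

Derivation:
Acc 1: bank0 row3 -> MISS (open row3); precharges=0
Acc 2: bank0 row3 -> HIT
Acc 3: bank1 row1 -> MISS (open row1); precharges=0
Acc 4: bank2 row1 -> MISS (open row1); precharges=0
Acc 5: bank0 row0 -> MISS (open row0); precharges=1
Acc 6: bank2 row2 -> MISS (open row2); precharges=2
Acc 7: bank1 row1 -> HIT
Acc 8: bank1 row1 -> HIT
Acc 9: bank0 row2 -> MISS (open row2); precharges=3
Acc 10: bank0 row2 -> HIT
Acc 11: bank1 row2 -> MISS (open row2); precharges=4
Acc 12: bank2 row3 -> MISS (open row3); precharges=5
Acc 13: bank2 row4 -> MISS (open row4); precharges=6
Acc 14: bank0 row2 -> HIT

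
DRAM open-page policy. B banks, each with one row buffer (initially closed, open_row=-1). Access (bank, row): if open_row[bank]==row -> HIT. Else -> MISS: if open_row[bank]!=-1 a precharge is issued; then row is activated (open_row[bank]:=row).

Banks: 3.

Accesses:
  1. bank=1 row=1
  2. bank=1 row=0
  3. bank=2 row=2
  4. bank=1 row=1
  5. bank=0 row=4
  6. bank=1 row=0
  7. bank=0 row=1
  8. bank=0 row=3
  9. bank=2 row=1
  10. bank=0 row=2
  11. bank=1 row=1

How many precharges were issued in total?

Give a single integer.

Answer: 8

Derivation:
Acc 1: bank1 row1 -> MISS (open row1); precharges=0
Acc 2: bank1 row0 -> MISS (open row0); precharges=1
Acc 3: bank2 row2 -> MISS (open row2); precharges=1
Acc 4: bank1 row1 -> MISS (open row1); precharges=2
Acc 5: bank0 row4 -> MISS (open row4); precharges=2
Acc 6: bank1 row0 -> MISS (open row0); precharges=3
Acc 7: bank0 row1 -> MISS (open row1); precharges=4
Acc 8: bank0 row3 -> MISS (open row3); precharges=5
Acc 9: bank2 row1 -> MISS (open row1); precharges=6
Acc 10: bank0 row2 -> MISS (open row2); precharges=7
Acc 11: bank1 row1 -> MISS (open row1); precharges=8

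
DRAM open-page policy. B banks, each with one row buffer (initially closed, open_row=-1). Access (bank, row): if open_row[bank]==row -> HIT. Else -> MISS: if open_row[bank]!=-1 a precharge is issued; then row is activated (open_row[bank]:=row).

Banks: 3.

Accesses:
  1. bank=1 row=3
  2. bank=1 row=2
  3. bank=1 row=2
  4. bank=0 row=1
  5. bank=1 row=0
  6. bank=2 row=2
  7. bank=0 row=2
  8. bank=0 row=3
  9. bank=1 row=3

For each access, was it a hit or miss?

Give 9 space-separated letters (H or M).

Answer: M M H M M M M M M

Derivation:
Acc 1: bank1 row3 -> MISS (open row3); precharges=0
Acc 2: bank1 row2 -> MISS (open row2); precharges=1
Acc 3: bank1 row2 -> HIT
Acc 4: bank0 row1 -> MISS (open row1); precharges=1
Acc 5: bank1 row0 -> MISS (open row0); precharges=2
Acc 6: bank2 row2 -> MISS (open row2); precharges=2
Acc 7: bank0 row2 -> MISS (open row2); precharges=3
Acc 8: bank0 row3 -> MISS (open row3); precharges=4
Acc 9: bank1 row3 -> MISS (open row3); precharges=5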